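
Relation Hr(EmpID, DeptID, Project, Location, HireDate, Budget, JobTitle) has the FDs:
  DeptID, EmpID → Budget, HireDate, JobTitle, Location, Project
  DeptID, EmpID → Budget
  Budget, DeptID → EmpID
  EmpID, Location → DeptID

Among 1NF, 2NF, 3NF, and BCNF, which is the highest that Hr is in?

BCNF

Candidate keys: {Budget, DeptID}, {DeptID, EmpID}, {EmpID, Location}. Prime attributes: {Budget, DeptID, EmpID, Location}.
Every FD has a superkey on the left, so the relation is in BCNF.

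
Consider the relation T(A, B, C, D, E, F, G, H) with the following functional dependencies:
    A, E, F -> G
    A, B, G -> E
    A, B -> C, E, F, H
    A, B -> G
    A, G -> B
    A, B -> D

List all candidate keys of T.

Attributes never on any right-hand side: {A} — every candidate key must contain it.
Closure of {A, B} is {A, B, C, D, E, F, G, H}, the whole schema; {A, B} is a candidate key.
Closure of {A, G} is {A, B, C, D, E, F, G, H}, the whole schema; {A, G} is a candidate key.
Closure of {A, E, F} is {A, B, C, D, E, F, G, H}, the whole schema; {A, E, F} is a candidate key.
No proper subset of any of these is a key, and no other minimal superkey exists.

{A, B}, {A, E, F}, {A, G}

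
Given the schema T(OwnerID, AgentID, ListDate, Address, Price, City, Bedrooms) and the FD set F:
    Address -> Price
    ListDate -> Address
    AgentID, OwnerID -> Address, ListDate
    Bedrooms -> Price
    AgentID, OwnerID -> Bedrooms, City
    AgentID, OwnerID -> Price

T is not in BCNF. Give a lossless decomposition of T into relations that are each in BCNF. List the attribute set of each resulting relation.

{Address, ListDate}; {Address, Price}; {AgentID, Bedrooms, City, ListDate, OwnerID}

Candidate key of the original relation: {AgentID, OwnerID}.
In {Address, AgentID, Bedrooms, City, ListDate, OwnerID, Price}, {Address} is not a superkey ({Address}⁺ restricted to this set is {Address, Price}), so split on Address -> Price into {Address, Price} and {Address, AgentID, Bedrooms, City, ListDate, OwnerID}.
{Address, Price} has no BCNF violation.
In {Address, AgentID, Bedrooms, City, ListDate, OwnerID}, {ListDate} is not a superkey ({ListDate}⁺ restricted to this set is {Address, ListDate}), so split on ListDate -> Address into {Address, ListDate} and {AgentID, Bedrooms, City, ListDate, OwnerID}.
{Address, ListDate} has no BCNF violation.
{AgentID, Bedrooms, City, ListDate, OwnerID} has no BCNF violation.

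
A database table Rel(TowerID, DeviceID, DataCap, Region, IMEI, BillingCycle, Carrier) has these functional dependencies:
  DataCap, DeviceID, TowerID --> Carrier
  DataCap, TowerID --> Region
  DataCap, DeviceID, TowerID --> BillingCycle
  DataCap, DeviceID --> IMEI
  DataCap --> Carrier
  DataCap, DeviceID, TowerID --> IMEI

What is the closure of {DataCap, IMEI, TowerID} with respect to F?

Start with {DataCap, IMEI, TowerID}.
DataCap, TowerID --> Region applies; add {Region} → now {DataCap, IMEI, Region, TowerID}.
DataCap --> Carrier applies; add {Carrier} → now {Carrier, DataCap, IMEI, Region, TowerID}.
No further FD applies.

{Carrier, DataCap, IMEI, Region, TowerID}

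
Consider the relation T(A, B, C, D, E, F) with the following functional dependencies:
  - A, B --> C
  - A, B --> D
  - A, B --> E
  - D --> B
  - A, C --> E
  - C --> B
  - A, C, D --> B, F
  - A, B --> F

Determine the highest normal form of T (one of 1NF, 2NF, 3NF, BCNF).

3NF

Candidate keys: {A, B}, {A, C}, {A, D}. Prime attributes: {A, B, C, D}.
D --> B breaks BCNF: {D}⁺ = {B, D}, so {D} is not a superkey.
Since {B} ⊆ prime attributes and every other non-superkey FD also has a prime right side, the schema is in 3NF.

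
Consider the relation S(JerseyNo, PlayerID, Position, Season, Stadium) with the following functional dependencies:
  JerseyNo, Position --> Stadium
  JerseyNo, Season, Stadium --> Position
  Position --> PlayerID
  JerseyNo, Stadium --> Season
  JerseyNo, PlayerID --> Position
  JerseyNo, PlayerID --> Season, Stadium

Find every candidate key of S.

{JerseyNo, PlayerID}, {JerseyNo, Position}, {JerseyNo, Stadium}

{JerseyNo} never appears on the right of any FD, so every key must include it.
{JerseyNo, PlayerID}⁺ = {JerseyNo, PlayerID, Position, Season, Stadium}, which is every attribute, so {JerseyNo, PlayerID} is a candidate key.
{JerseyNo, Position}⁺ = {JerseyNo, PlayerID, Position, Season, Stadium}, which is every attribute, so {JerseyNo, Position} is a candidate key.
{JerseyNo, Stadium}⁺ = {JerseyNo, PlayerID, Position, Season, Stadium}, which is every attribute, so {JerseyNo, Stadium} is a candidate key.
These are minimal and exhaustive — every other superkey contains one of them.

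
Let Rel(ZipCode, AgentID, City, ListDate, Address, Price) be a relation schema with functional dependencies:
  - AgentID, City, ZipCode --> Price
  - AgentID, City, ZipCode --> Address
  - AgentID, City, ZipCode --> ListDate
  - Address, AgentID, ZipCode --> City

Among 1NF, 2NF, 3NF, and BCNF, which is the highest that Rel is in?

BCNF

Candidate keys: {Address, AgentID, ZipCode}, {AgentID, City, ZipCode}. Prime attributes: {Address, AgentID, City, ZipCode}.
The left-hand side of every FD is a superkey, so BCNF is satisfied.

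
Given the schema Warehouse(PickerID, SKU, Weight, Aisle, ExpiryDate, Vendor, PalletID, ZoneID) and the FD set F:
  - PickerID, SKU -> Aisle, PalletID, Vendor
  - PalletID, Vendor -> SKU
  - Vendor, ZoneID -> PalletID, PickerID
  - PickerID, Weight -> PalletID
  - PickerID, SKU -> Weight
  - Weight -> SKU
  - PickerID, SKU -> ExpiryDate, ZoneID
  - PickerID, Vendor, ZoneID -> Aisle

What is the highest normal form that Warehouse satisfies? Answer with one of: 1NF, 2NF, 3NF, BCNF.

3NF

Candidate keys: {PalletID, PickerID, Vendor}, {PickerID, SKU}, {PickerID, Weight}, {Vendor, ZoneID}. Prime attributes: {PalletID, PickerID, SKU, Vendor, Weight, ZoneID}.
PalletID, Vendor -> SKU: {PalletID, Vendor}⁺ = {PalletID, SKU, Vendor}, which is not all of the attributes, so the left side is not a superkey — BCNF is violated.
But every attribute on its right side ({SKU}) is prime, and the same holds for every other non-superkey FD, so 3NF still holds.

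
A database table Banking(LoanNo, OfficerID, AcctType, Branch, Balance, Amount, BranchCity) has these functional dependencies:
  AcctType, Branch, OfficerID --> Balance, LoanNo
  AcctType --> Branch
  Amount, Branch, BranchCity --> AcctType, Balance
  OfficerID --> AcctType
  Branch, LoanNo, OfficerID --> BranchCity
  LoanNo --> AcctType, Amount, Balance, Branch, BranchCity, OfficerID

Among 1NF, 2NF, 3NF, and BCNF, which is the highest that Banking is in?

2NF

Candidate keys: {LoanNo}, {OfficerID}. Prime attributes: {LoanNo, OfficerID}.
AcctType --> Branch: {AcctType}⁺ = {AcctType, Branch}, which is not all of the attributes, so the left side is not a superkey — BCNF is violated.
Because {Branch} is non-prime and the left side of AcctType --> Branch is not a superkey, the relation is not in 3NF.
With only single-attribute keys there can be no partial dependency, so 2NF holds.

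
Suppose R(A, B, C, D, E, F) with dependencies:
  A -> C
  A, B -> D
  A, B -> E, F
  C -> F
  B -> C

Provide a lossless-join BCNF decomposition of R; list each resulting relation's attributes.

Candidate key of the original relation: {A, B}.
{A, B, C, D, E, F}: {A} determines {A, C, F} here but is not a superkey — split on A -> C, F, giving {A, C, F} and {A, B, D, E}.
{A, C, F}: {C} determines {C, F} here but is not a superkey — split on C -> F, giving {C, F} and {A, C}.
{C, F} is in BCNF.
{A, C} is in BCNF.
{A, B, D, E} is in BCNF.

{A, B, D, E}; {A, C}; {C, F}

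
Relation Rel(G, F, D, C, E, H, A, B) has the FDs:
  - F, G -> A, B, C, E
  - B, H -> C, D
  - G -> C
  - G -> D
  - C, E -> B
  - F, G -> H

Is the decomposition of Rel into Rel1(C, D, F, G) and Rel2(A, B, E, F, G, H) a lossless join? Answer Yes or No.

The shared attributes are {F, G} and {F, G}⁺ = {A, B, C, D, E, F, G, H}.
Since Rel1 ⊆ {A, B, C, D, E, F, G, H}, the intersection is a superkey of Rel1; the decomposition is lossless.

Yes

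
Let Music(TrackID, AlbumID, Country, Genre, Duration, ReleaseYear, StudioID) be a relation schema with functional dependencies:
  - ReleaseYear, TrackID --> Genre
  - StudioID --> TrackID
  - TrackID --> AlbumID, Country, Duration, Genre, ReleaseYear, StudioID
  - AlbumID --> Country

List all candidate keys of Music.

Closure of {StudioID} is {AlbumID, Country, Duration, Genre, ReleaseYear, StudioID, TrackID}, the whole schema; {StudioID} is a candidate key.
Closure of {TrackID} is {AlbumID, Country, Duration, Genre, ReleaseYear, StudioID, TrackID}, the whole schema; {TrackID} is a candidate key.
These are minimal and exhaustive — every other superkey contains one of them.

{StudioID}, {TrackID}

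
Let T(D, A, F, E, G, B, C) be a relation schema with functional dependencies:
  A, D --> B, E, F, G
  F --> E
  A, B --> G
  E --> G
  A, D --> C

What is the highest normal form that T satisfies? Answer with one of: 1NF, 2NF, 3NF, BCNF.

2NF

Candidate key: {A, D}. Prime attributes: {A, D}.
F --> E: {F}⁺ = {E, F, G}, which is not all of the attributes, so the left side is not a superkey — BCNF is violated.
F --> E has non-prime {E} on the right and a non-superkey on the left, so 3NF fails.
No non-prime attribute depends on a proper subset of any candidate key, so 2NF holds.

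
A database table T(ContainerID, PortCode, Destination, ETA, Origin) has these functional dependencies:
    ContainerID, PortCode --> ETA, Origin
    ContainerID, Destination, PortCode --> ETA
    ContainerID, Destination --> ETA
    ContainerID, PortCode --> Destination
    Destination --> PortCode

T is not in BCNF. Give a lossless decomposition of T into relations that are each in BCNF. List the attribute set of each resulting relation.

Candidate keys of the original relation: {ContainerID, Destination}, {ContainerID, PortCode}.
In {ContainerID, Destination, ETA, Origin, PortCode}, {Destination} is not a superkey ({Destination}⁺ restricted to this set is {Destination, PortCode}), so split on Destination --> PortCode into {Destination, PortCode} and {ContainerID, Destination, ETA, Origin}.
{Destination, PortCode} is in BCNF.
{ContainerID, Destination, ETA, Origin} is in BCNF.

{ContainerID, Destination, ETA, Origin}; {Destination, PortCode}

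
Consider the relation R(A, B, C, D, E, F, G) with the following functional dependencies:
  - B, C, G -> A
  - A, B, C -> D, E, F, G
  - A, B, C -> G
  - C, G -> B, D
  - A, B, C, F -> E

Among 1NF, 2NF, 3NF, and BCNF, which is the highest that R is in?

Candidate keys: {A, B, C}, {C, G}. Prime attributes: {A, B, C, G}.
Each dependency's left side is a superkey — BCNF holds.

BCNF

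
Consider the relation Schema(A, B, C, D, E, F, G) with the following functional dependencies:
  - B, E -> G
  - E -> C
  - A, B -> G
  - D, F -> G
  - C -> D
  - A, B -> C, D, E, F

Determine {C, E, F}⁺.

Start with {C, E, F}.
C -> D applies; add {D} → now {C, D, E, F}.
D, F -> G applies; add {G} → now {C, D, E, F, G}.
No further FD applies.

{C, D, E, F, G}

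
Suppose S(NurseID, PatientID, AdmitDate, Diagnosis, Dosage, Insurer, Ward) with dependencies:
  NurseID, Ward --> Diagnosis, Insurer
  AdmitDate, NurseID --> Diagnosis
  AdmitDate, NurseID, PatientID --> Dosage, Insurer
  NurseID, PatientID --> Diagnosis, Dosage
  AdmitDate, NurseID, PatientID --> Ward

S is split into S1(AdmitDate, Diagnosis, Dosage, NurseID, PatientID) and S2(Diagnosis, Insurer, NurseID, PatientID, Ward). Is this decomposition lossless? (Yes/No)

Common attributes: {Diagnosis, NurseID, PatientID}; their closure is {Diagnosis, Dosage, NurseID, PatientID}.
The closure covers neither S1 nor S2 entirely; the join is not lossless.

No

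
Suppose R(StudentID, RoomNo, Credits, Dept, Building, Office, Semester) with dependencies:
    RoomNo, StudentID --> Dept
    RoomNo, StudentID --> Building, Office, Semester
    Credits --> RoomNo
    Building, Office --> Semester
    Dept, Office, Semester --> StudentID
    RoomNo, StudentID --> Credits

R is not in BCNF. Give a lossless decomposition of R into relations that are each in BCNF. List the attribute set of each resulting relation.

Candidate keys of the original relation: {Building, Credits, Dept, Office}, {Building, Dept, Office, RoomNo}, {Credits, Dept, Office, Semester}, {Credits, StudentID}, {Dept, Office, RoomNo, Semester}, {RoomNo, StudentID}.
{Building, Credits, Dept, Office, RoomNo, Semester, StudentID}: {Credits} determines {Credits, RoomNo} here but is not a superkey — split on Credits --> RoomNo, giving {Credits, RoomNo} and {Building, Credits, Dept, Office, Semester, StudentID}.
{Credits, RoomNo} is in BCNF.
{Building, Credits, Dept, Office, Semester, StudentID}: {Building, Office} determines {Building, Office, Semester} here but is not a superkey — split on Building, Office --> Semester, giving {Building, Office, Semester} and {Building, Credits, Dept, Office, StudentID}.
{Building, Office, Semester} is in BCNF.
{Building, Credits, Dept, Office, StudentID}: {Building, Dept, Office} determines {Building, Dept, Office, StudentID} here but is not a superkey — split on Building, Dept, Office --> StudentID, giving {Building, Dept, Office, StudentID} and {Building, Credits, Dept, Office}.
{Building, Dept, Office, StudentID} is in BCNF.
{Building, Credits, Dept, Office} is in BCNF.

{Building, Credits, Dept, Office}; {Building, Dept, Office, StudentID}; {Building, Office, Semester}; {Credits, RoomNo}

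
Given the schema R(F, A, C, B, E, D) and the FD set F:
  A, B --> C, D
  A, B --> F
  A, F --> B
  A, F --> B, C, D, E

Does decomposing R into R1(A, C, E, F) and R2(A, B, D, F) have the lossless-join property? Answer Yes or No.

R1 ∩ R2 = {A, F}; its closure under F is {A, B, C, D, E, F}.
R1 is contained in that closure, so R1 ∩ R2 --> R1 holds and the join is lossless.

Yes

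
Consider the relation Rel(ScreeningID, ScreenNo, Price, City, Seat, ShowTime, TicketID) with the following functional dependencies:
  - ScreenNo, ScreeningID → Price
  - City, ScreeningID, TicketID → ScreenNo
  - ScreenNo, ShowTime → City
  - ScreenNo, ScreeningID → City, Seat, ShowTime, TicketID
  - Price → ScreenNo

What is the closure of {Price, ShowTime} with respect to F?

Start with {Price, ShowTime}.
Price → ScreenNo applies; add {ScreenNo} → now {Price, ScreenNo, ShowTime}.
ScreenNo, ShowTime → City applies; add {City} → now {City, Price, ScreenNo, ShowTime}.
No further FD applies.

{City, Price, ScreenNo, ShowTime}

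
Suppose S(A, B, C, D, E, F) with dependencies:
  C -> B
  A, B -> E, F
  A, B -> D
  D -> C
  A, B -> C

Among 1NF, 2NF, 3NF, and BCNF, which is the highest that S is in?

Candidate keys: {A, B}, {A, C}, {A, D}. Prime attributes: {A, B, C, D}.
For C -> B we have {C}⁺ = {B, C}; {C} is not a superkey, so BCNF fails.
But every attribute on its right side ({B}) is prime, and the same holds for every other non-superkey FD, so 3NF still holds.

3NF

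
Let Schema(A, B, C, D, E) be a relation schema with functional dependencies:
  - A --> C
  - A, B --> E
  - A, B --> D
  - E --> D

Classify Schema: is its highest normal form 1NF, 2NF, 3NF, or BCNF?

Candidate key: {A, B}. Prime attributes: {A, B}.
A --> C: {A}⁺ = {A, C}, which is not all of the attributes, so the left side is not a superkey — BCNF is violated.
Because {C} is non-prime and the left side of A --> C is not a superkey, the relation is not in 3NF.
The proper key subset {A} of {A, B} determines non-prime {C}, so the relation is not even in 2NF.

1NF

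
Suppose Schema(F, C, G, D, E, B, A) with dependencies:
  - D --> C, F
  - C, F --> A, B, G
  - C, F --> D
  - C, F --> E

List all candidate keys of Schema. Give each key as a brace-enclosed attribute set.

{C, F}, {D}

{D} is a candidate key since {D}⁺ = {A, B, C, D, E, F, G} covers every attribute.
{C, F} is a candidate key since {C, F}⁺ = {A, B, C, D, E, F, G} covers every attribute.
No proper subset of any of these is a key, and no other minimal superkey exists.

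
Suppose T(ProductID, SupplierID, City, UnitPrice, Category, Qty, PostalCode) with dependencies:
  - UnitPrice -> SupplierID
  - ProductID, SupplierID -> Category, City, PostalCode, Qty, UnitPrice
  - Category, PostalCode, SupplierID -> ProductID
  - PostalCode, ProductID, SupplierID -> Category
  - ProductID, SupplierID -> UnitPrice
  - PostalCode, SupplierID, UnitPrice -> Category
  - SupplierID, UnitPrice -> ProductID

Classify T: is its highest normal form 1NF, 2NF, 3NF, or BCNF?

Candidate keys: {Category, PostalCode, SupplierID}, {ProductID, SupplierID}, {UnitPrice}. Prime attributes: {Category, PostalCode, ProductID, SupplierID, UnitPrice}.
Each dependency's left side is a superkey — BCNF holds.

BCNF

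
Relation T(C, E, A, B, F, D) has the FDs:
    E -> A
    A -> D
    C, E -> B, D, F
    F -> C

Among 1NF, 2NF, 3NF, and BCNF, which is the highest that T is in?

Candidate keys: {C, E}, {E, F}. Prime attributes: {C, E, F}.
For E -> A we have {E}⁺ = {A, D, E}; {E} is not a superkey, so BCNF fails.
E -> A determines the non-prime attribute {A} from a non-superkey — 3NF is violated.
The proper key subset {E} of {C, E} determines non-prime {A, D}, so the relation is not even in 2NF.

1NF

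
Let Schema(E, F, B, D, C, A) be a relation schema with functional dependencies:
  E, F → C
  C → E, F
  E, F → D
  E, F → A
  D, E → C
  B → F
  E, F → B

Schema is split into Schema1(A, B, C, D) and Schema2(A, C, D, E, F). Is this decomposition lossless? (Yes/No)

Common attributes: {A, C, D}; their closure is {A, B, C, D, E, F}.
Since Schema1 ⊆ {A, B, C, D, E, F}, the intersection is a superkey of Schema1; the decomposition is lossless.

Yes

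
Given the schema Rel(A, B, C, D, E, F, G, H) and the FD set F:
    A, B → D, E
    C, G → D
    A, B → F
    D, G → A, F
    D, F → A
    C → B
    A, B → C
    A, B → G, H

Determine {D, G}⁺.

{A, D, F, G}

Start with {D, G}.
D, G → A, F applies; add {A, F} → now {A, D, F, G}.
No further FD applies.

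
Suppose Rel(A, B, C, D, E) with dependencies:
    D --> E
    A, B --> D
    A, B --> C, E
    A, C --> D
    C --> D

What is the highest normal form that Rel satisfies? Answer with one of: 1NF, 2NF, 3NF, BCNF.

Candidate key: {A, B}. Prime attributes: {A, B}.
For D --> E we have {D}⁺ = {D, E}; {D} is not a superkey, so BCNF fails.
D --> E has non-prime {E} on the right and a non-superkey on the left, so 3NF fails.
No proper subset of a key has a non-prime attribute in its closure, so there is no partial dependency; 2NF holds.

2NF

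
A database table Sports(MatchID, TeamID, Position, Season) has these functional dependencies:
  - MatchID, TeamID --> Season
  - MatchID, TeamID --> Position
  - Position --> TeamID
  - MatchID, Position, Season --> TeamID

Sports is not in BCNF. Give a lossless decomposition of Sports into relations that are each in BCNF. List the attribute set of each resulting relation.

{MatchID, Position, Season}; {Position, TeamID}

Candidate keys of the original relation: {MatchID, Position}, {MatchID, TeamID}.
{MatchID, Position, Season, TeamID}: {Position} determines {Position, TeamID} here but is not a superkey — split on Position --> TeamID, giving {Position, TeamID} and {MatchID, Position, Season}.
{Position, TeamID} has no BCNF violation.
{MatchID, Position, Season} has no BCNF violation.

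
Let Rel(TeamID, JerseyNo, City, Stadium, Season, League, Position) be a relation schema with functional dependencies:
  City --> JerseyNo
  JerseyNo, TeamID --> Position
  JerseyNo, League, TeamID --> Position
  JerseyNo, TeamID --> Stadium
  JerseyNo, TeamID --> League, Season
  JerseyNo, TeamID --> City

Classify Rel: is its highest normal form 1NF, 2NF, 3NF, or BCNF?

3NF

Candidate keys: {City, TeamID}, {JerseyNo, TeamID}. Prime attributes: {City, JerseyNo, TeamID}.
City --> JerseyNo breaks BCNF: {City}⁺ = {City, JerseyNo}, so {City} is not a superkey.
Its right-hand attributes {JerseyNo} are all prime, as are those of every other non-superkey FD — the relation is in 3NF.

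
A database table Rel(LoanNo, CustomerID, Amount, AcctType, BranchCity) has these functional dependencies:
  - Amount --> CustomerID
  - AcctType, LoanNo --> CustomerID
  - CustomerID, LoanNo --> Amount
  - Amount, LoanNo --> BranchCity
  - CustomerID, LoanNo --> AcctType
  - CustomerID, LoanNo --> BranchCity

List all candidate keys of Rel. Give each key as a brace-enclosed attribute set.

No FD produces {LoanNo}, so it must be in every candidate key.
{AcctType, LoanNo}⁺ = {AcctType, Amount, BranchCity, CustomerID, LoanNo}, which is every attribute, so {AcctType, LoanNo} is a candidate key.
{Amount, LoanNo}⁺ = {AcctType, Amount, BranchCity, CustomerID, LoanNo}, which is every attribute, so {Amount, LoanNo} is a candidate key.
{CustomerID, LoanNo}⁺ = {AcctType, Amount, BranchCity, CustomerID, LoanNo}, which is every attribute, so {CustomerID, LoanNo} is a candidate key.
No proper subset of any of these is a key, and no other minimal superkey exists.

{AcctType, LoanNo}, {Amount, LoanNo}, {CustomerID, LoanNo}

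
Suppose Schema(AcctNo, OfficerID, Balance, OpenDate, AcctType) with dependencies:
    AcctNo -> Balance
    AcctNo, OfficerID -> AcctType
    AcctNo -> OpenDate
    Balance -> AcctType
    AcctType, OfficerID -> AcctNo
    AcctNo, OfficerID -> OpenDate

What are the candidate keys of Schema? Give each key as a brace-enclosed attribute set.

No FD produces {OfficerID}, so it must be in every candidate key.
{AcctNo, OfficerID} is a candidate key since {AcctNo, OfficerID}⁺ = {AcctNo, AcctType, Balance, OfficerID, OpenDate} covers every attribute.
{AcctType, OfficerID} is a candidate key since {AcctType, OfficerID}⁺ = {AcctNo, AcctType, Balance, OfficerID, OpenDate} covers every attribute.
{Balance, OfficerID} is a candidate key since {Balance, OfficerID}⁺ = {AcctNo, AcctType, Balance, OfficerID, OpenDate} covers every attribute.
No proper subset of any of these is a key, and no other minimal superkey exists.

{AcctNo, OfficerID}, {AcctType, OfficerID}, {Balance, OfficerID}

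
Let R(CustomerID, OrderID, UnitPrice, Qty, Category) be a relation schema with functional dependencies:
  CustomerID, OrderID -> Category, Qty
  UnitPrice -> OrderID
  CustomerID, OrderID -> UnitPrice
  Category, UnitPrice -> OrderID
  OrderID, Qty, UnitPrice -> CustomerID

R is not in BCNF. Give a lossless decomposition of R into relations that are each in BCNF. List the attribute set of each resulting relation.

{Category, CustomerID, Qty, UnitPrice}; {OrderID, UnitPrice}

Candidate keys of the original relation: {CustomerID, OrderID}, {CustomerID, UnitPrice}, {Qty, UnitPrice}.
In {Category, CustomerID, OrderID, Qty, UnitPrice}, {UnitPrice} is not a superkey ({UnitPrice}⁺ restricted to this set is {OrderID, UnitPrice}), so split on UnitPrice -> OrderID into {OrderID, UnitPrice} and {Category, CustomerID, Qty, UnitPrice}.
{OrderID, UnitPrice} is in BCNF.
{Category, CustomerID, Qty, UnitPrice} is in BCNF.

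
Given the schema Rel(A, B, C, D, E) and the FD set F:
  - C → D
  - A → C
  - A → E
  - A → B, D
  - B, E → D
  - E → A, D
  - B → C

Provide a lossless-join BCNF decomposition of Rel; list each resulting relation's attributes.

Candidate keys of the original relation: {A}, {E}.
In {A, B, C, D, E}, {C} is not a superkey ({C}⁺ restricted to this set is {C, D}), so split on C → D into {C, D} and {A, B, C, E}.
{C, D} has no BCNF violation.
In {A, B, C, E}, {B} is not a superkey ({B}⁺ restricted to this set is {B, C}), so split on B → C into {B, C} and {A, B, E}.
{B, C} has no BCNF violation.
{A, B, E} has no BCNF violation.

{A, B, E}; {B, C}; {C, D}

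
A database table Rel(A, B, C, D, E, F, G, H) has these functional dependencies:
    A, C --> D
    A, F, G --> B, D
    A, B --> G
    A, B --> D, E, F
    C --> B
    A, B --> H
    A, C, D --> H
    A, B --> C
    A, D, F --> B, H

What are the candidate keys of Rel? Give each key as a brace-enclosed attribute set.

{A, B}, {A, C}, {A, D, F}, {A, F, G}

No FD produces {A}, so it must be in every candidate key.
{A, B} is a candidate key since {A, B}⁺ = {A, B, C, D, E, F, G, H} covers every attribute.
{A, C} is a candidate key since {A, C}⁺ = {A, B, C, D, E, F, G, H} covers every attribute.
{A, D, F} is a candidate key since {A, D, F}⁺ = {A, B, C, D, E, F, G, H} covers every attribute.
{A, F, G} is a candidate key since {A, F, G}⁺ = {A, B, C, D, E, F, G, H} covers every attribute.
No proper subset of any of these is a key, and no other minimal superkey exists.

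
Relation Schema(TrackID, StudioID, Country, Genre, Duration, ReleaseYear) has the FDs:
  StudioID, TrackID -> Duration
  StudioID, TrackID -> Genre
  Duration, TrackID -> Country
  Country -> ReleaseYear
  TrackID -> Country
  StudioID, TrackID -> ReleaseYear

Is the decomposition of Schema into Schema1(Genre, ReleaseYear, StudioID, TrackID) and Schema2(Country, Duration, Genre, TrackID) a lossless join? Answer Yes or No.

No

Schema1 ∩ Schema2 = {Genre, TrackID}; its closure under F is {Country, Genre, ReleaseYear, TrackID}.
Neither Schema1 nor Schema2 is contained in that closure, so the decomposition is lossy.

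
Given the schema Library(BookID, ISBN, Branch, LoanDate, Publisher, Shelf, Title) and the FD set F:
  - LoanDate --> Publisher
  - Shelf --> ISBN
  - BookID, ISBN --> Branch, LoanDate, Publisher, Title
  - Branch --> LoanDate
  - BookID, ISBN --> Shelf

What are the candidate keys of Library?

No FD produces {BookID}, so it must be in every candidate key.
{BookID, ISBN}⁺ = {BookID, Branch, ISBN, LoanDate, Publisher, Shelf, Title} — all of the relation — so {BookID, ISBN} is a candidate key.
{BookID, Shelf}⁺ = {BookID, Branch, ISBN, LoanDate, Publisher, Shelf, Title} — all of the relation — so {BookID, Shelf} is a candidate key.
Any other superkey properly contains one of these, so there are no further candidate keys.

{BookID, ISBN}, {BookID, Shelf}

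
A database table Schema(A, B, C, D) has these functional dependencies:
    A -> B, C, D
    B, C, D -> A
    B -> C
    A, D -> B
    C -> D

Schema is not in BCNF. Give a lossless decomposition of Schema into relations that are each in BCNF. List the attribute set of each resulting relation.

{A, B, C}; {C, D}

Candidate keys of the original relation: {A}, {B}.
In {A, B, C, D}, {C} is not a superkey ({C}⁺ restricted to this set is {C, D}), so split on C -> D into {C, D} and {A, B, C}.
{C, D} has no BCNF violation.
{A, B, C} has no BCNF violation.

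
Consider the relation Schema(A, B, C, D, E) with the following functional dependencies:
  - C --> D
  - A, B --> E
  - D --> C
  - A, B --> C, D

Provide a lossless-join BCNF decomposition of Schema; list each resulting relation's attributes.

{A, B, C, E}; {C, D}

Candidate key of the original relation: {A, B}.
In {A, B, C, D, E}, {C} is not a superkey ({C}⁺ restricted to this set is {C, D}), so split on C --> D into {C, D} and {A, B, C, E}.
{C, D} has no BCNF violation.
{A, B, C, E} has no BCNF violation.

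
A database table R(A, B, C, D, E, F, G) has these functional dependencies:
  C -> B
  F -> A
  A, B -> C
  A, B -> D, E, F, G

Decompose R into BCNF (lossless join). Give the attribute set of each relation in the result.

{A, F}; {B, C}; {C, D, E, F, G}

Candidate keys of the original relation: {A, B}, {A, C}, {B, F}, {C, F}.
In {A, B, C, D, E, F, G}, {C} is not a superkey ({C}⁺ restricted to this set is {B, C}), so split on C -> B into {B, C} and {A, C, D, E, F, G}.
{B, C} has no BCNF violation.
In {A, C, D, E, F, G}, {F} is not a superkey ({F}⁺ restricted to this set is {A, F}), so split on F -> A into {A, F} and {C, D, E, F, G}.
{A, F} has no BCNF violation.
{C, D, E, F, G} has no BCNF violation.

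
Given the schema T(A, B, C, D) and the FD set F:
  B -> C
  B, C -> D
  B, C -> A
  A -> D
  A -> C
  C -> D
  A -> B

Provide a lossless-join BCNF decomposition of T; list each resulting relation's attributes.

{A, B, C}; {C, D}

Candidate keys of the original relation: {A}, {B}.
{A, B, C, D}: {C} determines {C, D} here but is not a superkey — split on C -> D, giving {C, D} and {A, B, C}.
{C, D} is in BCNF.
{A, B, C} is in BCNF.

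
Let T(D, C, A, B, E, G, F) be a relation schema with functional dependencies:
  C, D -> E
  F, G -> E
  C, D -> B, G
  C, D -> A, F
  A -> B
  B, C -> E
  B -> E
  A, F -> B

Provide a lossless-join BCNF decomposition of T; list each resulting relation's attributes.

Candidate key of the original relation: {C, D}.
In {A, B, C, D, E, F, G}, {F, G} is not a superkey ({F, G}⁺ restricted to this set is {E, F, G}), so split on F, G -> E into {E, F, G} and {A, B, C, D, F, G}.
{E, F, G} is in BCNF.
In {A, B, C, D, F, G}, {A} is not a superkey ({A}⁺ restricted to this set is {A, B}), so split on A -> B into {A, B} and {A, C, D, F, G}.
{A, B} is in BCNF.
{A, C, D, F, G} is in BCNF.

{A, B}; {A, C, D, F, G}; {E, F, G}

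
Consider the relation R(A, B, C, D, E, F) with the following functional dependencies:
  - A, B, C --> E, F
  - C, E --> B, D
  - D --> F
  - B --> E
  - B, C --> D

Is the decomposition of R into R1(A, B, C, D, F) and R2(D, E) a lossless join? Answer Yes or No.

No

The shared attributes are {D} and {D}⁺ = {D, F}.
Neither R1 nor R2 is contained in that closure, so the decomposition is lossy.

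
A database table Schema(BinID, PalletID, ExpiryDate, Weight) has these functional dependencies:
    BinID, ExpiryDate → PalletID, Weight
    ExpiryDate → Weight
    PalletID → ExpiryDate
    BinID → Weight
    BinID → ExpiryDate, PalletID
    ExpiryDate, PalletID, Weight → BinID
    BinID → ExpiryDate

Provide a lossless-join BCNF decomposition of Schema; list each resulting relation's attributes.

{BinID, ExpiryDate, PalletID}; {ExpiryDate, Weight}

Candidate keys of the original relation: {BinID}, {PalletID}.
{BinID, ExpiryDate, PalletID, Weight}: {ExpiryDate} determines {ExpiryDate, Weight} here but is not a superkey — split on ExpiryDate → Weight, giving {ExpiryDate, Weight} and {BinID, ExpiryDate, PalletID}.
{ExpiryDate, Weight} has no BCNF violation.
{BinID, ExpiryDate, PalletID} has no BCNF violation.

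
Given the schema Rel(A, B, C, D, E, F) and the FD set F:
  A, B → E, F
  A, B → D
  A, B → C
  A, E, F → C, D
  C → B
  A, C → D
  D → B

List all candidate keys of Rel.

{A, B}, {A, C}, {A, D}, {A, E, F}

No FD produces {A}, so it must be in every candidate key.
{A, B} is a candidate key since {A, B}⁺ = {A, B, C, D, E, F} covers every attribute.
{A, C} is a candidate key since {A, C}⁺ = {A, B, C, D, E, F} covers every attribute.
{A, D} is a candidate key since {A, D}⁺ = {A, B, C, D, E, F} covers every attribute.
{A, E, F} is a candidate key since {A, E, F}⁺ = {A, B, C, D, E, F} covers every attribute.
These are minimal and exhaustive — every other superkey contains one of them.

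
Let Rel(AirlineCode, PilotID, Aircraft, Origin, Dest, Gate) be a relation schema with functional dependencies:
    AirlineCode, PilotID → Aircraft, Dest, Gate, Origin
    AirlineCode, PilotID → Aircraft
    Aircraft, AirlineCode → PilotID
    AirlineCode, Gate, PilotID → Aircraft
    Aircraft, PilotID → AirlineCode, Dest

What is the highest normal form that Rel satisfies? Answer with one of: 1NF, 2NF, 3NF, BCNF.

BCNF

Candidate keys: {Aircraft, AirlineCode}, {Aircraft, PilotID}, {AirlineCode, PilotID}. Prime attributes: {Aircraft, AirlineCode, PilotID}.
Each dependency's left side is a superkey — BCNF holds.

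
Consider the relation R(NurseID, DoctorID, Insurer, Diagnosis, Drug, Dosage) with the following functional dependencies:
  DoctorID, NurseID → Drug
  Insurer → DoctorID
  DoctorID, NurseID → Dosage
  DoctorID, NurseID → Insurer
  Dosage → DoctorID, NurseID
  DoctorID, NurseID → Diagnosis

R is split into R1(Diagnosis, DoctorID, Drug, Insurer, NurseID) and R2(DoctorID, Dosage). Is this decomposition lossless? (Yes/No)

Common attributes: {DoctorID}; their closure is {DoctorID}.
The closure covers neither R1 nor R2 entirely; the join is not lossless.

No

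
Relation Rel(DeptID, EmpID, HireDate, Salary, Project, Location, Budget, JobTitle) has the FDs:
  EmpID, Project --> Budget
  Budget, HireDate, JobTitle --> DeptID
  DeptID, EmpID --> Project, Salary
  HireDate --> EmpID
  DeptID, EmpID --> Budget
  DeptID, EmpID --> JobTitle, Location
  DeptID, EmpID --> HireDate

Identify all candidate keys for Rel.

{Budget, HireDate, JobTitle}, {DeptID, EmpID}, {DeptID, HireDate}, {HireDate, JobTitle, Project}

{DeptID, EmpID} is a candidate key since {DeptID, EmpID}⁺ = {Budget, DeptID, EmpID, HireDate, JobTitle, Location, Project, Salary} covers every attribute.
{DeptID, HireDate} is a candidate key since {DeptID, HireDate}⁺ = {Budget, DeptID, EmpID, HireDate, JobTitle, Location, Project, Salary} covers every attribute.
{Budget, HireDate, JobTitle} is a candidate key since {Budget, HireDate, JobTitle}⁺ = {Budget, DeptID, EmpID, HireDate, JobTitle, Location, Project, Salary} covers every attribute.
{HireDate, JobTitle, Project} is a candidate key since {HireDate, JobTitle, Project}⁺ = {Budget, DeptID, EmpID, HireDate, JobTitle, Location, Project, Salary} covers every attribute.
No proper subset of any of these is a key, and no other minimal superkey exists.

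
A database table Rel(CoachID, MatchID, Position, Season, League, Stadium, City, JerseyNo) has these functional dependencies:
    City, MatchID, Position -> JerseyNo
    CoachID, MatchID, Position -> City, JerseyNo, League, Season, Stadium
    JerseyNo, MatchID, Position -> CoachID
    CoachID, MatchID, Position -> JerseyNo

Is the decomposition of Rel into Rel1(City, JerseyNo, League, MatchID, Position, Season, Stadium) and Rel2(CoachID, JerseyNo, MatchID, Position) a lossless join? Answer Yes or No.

Rel1 ∩ Rel2 = {JerseyNo, MatchID, Position}; its closure under F is {City, CoachID, JerseyNo, League, MatchID, Position, Season, Stadium}.
This includes all of Rel1, so the common attributes are a superkey of Rel1 — the join is lossless.

Yes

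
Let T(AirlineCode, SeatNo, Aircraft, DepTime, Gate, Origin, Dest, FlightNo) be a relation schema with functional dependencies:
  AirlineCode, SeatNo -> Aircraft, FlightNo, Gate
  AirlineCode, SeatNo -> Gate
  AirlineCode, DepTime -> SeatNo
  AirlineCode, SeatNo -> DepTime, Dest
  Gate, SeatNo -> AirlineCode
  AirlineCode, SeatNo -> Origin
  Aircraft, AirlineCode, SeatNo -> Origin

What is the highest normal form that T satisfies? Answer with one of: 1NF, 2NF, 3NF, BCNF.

Candidate keys: {AirlineCode, DepTime}, {AirlineCode, SeatNo}, {Gate, SeatNo}. Prime attributes: {AirlineCode, DepTime, Gate, SeatNo}.
Every FD has a superkey on the left, so the relation is in BCNF.

BCNF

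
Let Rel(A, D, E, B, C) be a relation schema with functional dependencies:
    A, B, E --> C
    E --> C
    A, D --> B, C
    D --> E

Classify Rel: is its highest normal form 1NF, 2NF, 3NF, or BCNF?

1NF

Candidate key: {A, D}. Prime attributes: {A, D}.
A, B, E --> C breaks BCNF: {A, B, E}⁺ = {A, B, C, E}, so {A, B, E} is not a superkey.
A, B, E --> C has non-prime {C} on the right and a non-superkey on the left, so 3NF fails.
Since {D} ⊂ {A, D} and {D}⁺ ⊇ {C, E} with {C, E} non-prime, there is a partial dependency; 2NF fails.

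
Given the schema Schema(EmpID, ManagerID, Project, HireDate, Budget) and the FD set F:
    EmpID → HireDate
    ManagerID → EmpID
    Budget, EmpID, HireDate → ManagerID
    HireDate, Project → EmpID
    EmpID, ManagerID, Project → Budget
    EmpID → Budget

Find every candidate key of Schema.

No FD produces {Project}, so it must be in every candidate key.
{EmpID, Project}⁺ = {Budget, EmpID, HireDate, ManagerID, Project}, which is every attribute, so {EmpID, Project} is a candidate key.
{HireDate, Project}⁺ = {Budget, EmpID, HireDate, ManagerID, Project}, which is every attribute, so {HireDate, Project} is a candidate key.
{ManagerID, Project}⁺ = {Budget, EmpID, HireDate, ManagerID, Project}, which is every attribute, so {ManagerID, Project} is a candidate key.
Any other superkey properly contains one of these, so there are no further candidate keys.

{EmpID, Project}, {HireDate, Project}, {ManagerID, Project}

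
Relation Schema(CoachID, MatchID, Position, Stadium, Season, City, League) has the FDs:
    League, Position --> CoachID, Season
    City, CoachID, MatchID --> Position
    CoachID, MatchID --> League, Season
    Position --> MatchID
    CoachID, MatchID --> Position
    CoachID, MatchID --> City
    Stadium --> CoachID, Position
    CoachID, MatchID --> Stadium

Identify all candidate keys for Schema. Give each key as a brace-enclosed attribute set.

{Stadium}⁺ = {City, CoachID, League, MatchID, Position, Season, Stadium}, which is every attribute, so {Stadium} is a candidate key.
{CoachID, MatchID}⁺ = {City, CoachID, League, MatchID, Position, Season, Stadium}, which is every attribute, so {CoachID, MatchID} is a candidate key.
{CoachID, Position}⁺ = {City, CoachID, League, MatchID, Position, Season, Stadium}, which is every attribute, so {CoachID, Position} is a candidate key.
{League, Position}⁺ = {City, CoachID, League, MatchID, Position, Season, Stadium}, which is every attribute, so {League, Position} is a candidate key.
These are minimal and exhaustive — every other superkey contains one of them.

{CoachID, MatchID}, {CoachID, Position}, {League, Position}, {Stadium}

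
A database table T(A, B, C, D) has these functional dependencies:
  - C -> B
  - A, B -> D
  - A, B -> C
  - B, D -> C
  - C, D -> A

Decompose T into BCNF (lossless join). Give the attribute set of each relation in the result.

Candidate keys of the original relation: {A, B}, {A, C}, {B, D}, {C, D}.
{A, B, C, D}: {C} determines {B, C} here but is not a superkey — split on C -> B, giving {B, C} and {A, C, D}.
{B, C} is in BCNF.
{A, C, D} is in BCNF.

{A, C, D}; {B, C}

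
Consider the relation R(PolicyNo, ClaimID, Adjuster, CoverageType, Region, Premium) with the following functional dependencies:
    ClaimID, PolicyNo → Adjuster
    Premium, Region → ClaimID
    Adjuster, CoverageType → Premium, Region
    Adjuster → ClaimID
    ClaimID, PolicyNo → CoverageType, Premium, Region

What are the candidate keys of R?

{Adjuster, PolicyNo}, {ClaimID, PolicyNo}, {PolicyNo, Premium, Region}

No FD produces {PolicyNo}, so it must be in every candidate key.
{Adjuster, PolicyNo}⁺ = {Adjuster, ClaimID, CoverageType, PolicyNo, Premium, Region} — all of the relation — so {Adjuster, PolicyNo} is a candidate key.
{ClaimID, PolicyNo}⁺ = {Adjuster, ClaimID, CoverageType, PolicyNo, Premium, Region} — all of the relation — so {ClaimID, PolicyNo} is a candidate key.
{PolicyNo, Premium, Region}⁺ = {Adjuster, ClaimID, CoverageType, PolicyNo, Premium, Region} — all of the relation — so {PolicyNo, Premium, Region} is a candidate key.
These are minimal and exhaustive — every other superkey contains one of them.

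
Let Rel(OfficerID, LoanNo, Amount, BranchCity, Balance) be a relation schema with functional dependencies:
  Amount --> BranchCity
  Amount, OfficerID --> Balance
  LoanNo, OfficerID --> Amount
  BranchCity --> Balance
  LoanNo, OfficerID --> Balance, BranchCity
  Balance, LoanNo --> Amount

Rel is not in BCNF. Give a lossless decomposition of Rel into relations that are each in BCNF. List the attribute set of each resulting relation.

Candidate key of the original relation: {LoanNo, OfficerID}.
{Amount, Balance, BranchCity, LoanNo, OfficerID}: {Amount} determines {Amount, Balance, BranchCity} here but is not a superkey — split on Amount --> Balance, BranchCity, giving {Amount, Balance, BranchCity} and {Amount, LoanNo, OfficerID}.
{Amount, Balance, BranchCity}: {BranchCity} determines {Balance, BranchCity} here but is not a superkey — split on BranchCity --> Balance, giving {Balance, BranchCity} and {Amount, BranchCity}.
{Balance, BranchCity}: every determinant is a superkey — BCNF.
{Amount, BranchCity}: every determinant is a superkey — BCNF.
{Amount, LoanNo, OfficerID}: every determinant is a superkey — BCNF.

{Amount, BranchCity}; {Amount, LoanNo, OfficerID}; {Balance, BranchCity}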